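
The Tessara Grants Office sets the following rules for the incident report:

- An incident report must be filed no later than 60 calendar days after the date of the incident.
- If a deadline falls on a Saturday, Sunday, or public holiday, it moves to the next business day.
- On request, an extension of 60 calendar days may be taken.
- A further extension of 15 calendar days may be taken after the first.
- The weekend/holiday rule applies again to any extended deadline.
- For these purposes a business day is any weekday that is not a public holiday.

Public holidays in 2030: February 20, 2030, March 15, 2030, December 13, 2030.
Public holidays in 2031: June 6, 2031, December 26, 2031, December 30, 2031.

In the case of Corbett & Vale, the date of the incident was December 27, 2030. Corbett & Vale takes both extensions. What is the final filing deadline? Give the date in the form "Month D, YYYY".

60 calendar days after December 27, 2030 is February 25, 2031.
Since February 25, 2031 is a Tuesday and not a holiday, the date is unchanged.
With the 60-day extension, February 25, 2031 becomes April 26, 2031.
Because April 26, 2031 is a Saturday, the deadline becomes April 28, 2031 (Monday).
With the 15-day extension, April 28, 2031 becomes May 13, 2031.
May 13, 2031 falls on a Tuesday, which is a business day, so no adjustment is needed.
Final deadline: May 13, 2031.

May 13, 2031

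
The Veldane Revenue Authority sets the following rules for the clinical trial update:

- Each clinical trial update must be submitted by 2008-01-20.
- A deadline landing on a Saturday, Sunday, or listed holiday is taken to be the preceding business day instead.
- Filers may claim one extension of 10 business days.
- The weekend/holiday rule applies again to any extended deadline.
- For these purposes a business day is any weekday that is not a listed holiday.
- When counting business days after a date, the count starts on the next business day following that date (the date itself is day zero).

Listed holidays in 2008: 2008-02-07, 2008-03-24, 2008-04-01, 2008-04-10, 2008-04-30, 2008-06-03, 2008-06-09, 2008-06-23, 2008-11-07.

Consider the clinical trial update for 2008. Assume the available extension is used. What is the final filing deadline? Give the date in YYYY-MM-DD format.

The stated deadline is 2008-01-20.
2008-01-20 is a Sunday, so it moves to the preceding business day, 2008-01-18 (Friday).
Counting 10 further business days from 2008-01-18 reaches 2008-02-01.
2008-02-01 is a Friday and not a listed holiday, so it stands.
So the filing is due 2008-02-01.

2008-02-01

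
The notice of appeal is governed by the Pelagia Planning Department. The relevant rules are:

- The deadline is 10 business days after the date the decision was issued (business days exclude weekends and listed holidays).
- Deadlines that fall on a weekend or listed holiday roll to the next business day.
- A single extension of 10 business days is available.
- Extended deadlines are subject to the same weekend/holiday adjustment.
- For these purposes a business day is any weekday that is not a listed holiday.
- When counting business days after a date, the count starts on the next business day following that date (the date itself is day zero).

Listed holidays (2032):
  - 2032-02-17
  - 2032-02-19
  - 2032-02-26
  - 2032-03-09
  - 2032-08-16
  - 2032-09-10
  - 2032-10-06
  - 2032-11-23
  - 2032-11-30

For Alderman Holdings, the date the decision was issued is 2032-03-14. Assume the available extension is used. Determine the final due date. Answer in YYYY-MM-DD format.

2032-04-09

10 business days after 2032-03-14, excluding weekends and holidays, is 2032-03-26.
2032-03-26 falls on a Friday, which is a business day, so no adjustment is needed.
Counting 10 further business days from 2032-03-26 reaches 2032-04-09.
Since 2032-04-09 is a Friday and not a holiday, the date is unchanged.
So the filing is due 2032-04-09.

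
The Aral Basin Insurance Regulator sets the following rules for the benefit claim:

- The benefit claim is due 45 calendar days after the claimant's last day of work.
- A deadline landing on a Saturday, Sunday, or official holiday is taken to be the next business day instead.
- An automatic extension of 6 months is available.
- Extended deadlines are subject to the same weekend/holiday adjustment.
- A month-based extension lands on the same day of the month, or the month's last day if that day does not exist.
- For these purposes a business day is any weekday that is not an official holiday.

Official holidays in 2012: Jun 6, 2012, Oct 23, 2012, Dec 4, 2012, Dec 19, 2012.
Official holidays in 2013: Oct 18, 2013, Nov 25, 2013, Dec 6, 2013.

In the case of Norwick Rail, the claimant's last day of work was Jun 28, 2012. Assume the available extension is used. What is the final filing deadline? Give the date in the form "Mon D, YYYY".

45 calendar days after Jun 28, 2012 is Aug 12, 2012.
Aug 12, 2012 is a Sunday; the next business day is Aug 13, 2012 (Monday).
The 6 months extension carries Aug 13, 2012 to Feb 13, 2013.
Feb 13, 2013 falls on a Wednesday, which is a business day, so no adjustment is needed.
Deadline: Feb 13, 2013.

Feb 13, 2013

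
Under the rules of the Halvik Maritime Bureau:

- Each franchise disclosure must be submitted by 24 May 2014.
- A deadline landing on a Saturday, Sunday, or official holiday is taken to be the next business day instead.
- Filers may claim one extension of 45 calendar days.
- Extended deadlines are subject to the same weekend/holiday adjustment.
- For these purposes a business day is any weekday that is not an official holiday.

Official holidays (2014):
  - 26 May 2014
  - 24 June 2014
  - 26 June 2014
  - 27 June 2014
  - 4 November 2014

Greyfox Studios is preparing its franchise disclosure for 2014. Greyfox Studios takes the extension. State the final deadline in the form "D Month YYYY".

11 July 2014

The stated deadline is 24 May 2014.
Because 24 May 2014 is a Saturday, the deadline becomes 27 May 2014 (Tuesday).
Add the 45 calendar-day extension to 27 May 2014: 11 July 2014.
11 July 2014 (Friday) is already a business day.
Deadline: 11 July 2014.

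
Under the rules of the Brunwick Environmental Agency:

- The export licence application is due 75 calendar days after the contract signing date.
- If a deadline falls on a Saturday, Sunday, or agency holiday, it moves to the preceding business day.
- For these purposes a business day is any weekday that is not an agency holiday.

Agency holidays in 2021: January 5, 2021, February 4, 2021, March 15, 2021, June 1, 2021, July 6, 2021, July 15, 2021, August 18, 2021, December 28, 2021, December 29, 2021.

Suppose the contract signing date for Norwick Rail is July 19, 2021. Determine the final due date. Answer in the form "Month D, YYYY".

Adding 75 calendar days to July 19, 2021 gives October 2, 2021.
October 2, 2021 is a Saturday, so it moves to the preceding business day, October 1, 2021 (Friday).
Deadline: October 1, 2021.

October 1, 2021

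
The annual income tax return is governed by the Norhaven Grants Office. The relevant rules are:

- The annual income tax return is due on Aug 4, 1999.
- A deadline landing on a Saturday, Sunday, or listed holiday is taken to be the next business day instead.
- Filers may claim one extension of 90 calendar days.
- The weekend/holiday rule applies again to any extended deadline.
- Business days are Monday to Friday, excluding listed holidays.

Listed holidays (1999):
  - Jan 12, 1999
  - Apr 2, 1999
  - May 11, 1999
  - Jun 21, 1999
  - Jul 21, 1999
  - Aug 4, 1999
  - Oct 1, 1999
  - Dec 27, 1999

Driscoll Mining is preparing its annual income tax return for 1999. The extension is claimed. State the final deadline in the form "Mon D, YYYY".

Start from the fixed due date, Aug 4, 1999.
Aug 4, 1999 is a listed holiday, so it moves to the next business day, Aug 5, 1999 (Thursday).
Applying the 90-calendar-day extension: Aug 5, 1999 + 90 days = Nov 3, 1999.
Nov 3, 1999 (Wednesday) is already a business day.
So the filing is due Nov 3, 1999.

Nov 3, 1999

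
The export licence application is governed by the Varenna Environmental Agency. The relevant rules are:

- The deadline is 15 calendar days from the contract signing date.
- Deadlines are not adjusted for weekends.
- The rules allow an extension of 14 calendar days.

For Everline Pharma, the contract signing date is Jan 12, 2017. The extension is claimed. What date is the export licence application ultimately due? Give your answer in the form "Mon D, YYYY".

Trigger date Jan 12, 2017 + 15 calendar days = Jan 27, 2017.
No adjustment is made for weekends or holidays, so Jan 27, 2017 stands.
Applying the 14-calendar-day extension: Jan 27, 2017 + 14 days = Feb 10, 2017.
Feb 10, 2017 falls on a Friday. The rules make no weekend/holiday allowance, so it remains Feb 10, 2017.
The final due date is Feb 10, 2017.

Feb 10, 2017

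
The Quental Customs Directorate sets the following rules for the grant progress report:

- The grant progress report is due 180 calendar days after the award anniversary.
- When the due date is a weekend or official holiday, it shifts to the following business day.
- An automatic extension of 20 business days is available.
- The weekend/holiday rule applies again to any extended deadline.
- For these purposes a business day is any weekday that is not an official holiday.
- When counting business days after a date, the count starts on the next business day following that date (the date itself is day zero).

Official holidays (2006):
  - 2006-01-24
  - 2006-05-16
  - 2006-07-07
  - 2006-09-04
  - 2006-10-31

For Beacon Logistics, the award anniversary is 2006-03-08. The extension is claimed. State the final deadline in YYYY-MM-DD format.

2006-10-03

180 calendar days after 2006-03-08 is 2006-09-04.
2006-09-04 falls on a listed holiday. Rolling to the next business day gives 2006-09-05, a Tuesday.
Counting 20 further business days from 2006-09-05 reaches 2006-10-03.
Since 2006-10-03 is a Tuesday and not a holiday, the date is unchanged.
Deadline: 2006-10-03.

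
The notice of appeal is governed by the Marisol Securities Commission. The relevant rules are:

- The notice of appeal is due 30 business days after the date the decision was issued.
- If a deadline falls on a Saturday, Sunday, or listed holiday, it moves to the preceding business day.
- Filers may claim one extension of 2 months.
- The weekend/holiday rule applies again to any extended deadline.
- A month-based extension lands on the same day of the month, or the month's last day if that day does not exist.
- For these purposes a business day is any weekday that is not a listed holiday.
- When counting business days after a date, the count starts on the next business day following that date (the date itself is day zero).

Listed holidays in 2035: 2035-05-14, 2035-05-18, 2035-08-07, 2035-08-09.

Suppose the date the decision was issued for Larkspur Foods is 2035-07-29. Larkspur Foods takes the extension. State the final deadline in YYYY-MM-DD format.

2035-11-09

Counting 30 business days after 2035-07-29 (skipping weekends and listed holidays) reaches 2035-09-11.
2035-09-11 (Tuesday) is already a business day.
The 2 months extension carries 2035-09-11 to 2035-11-11.
2035-11-11 is a Sunday; the preceding business day is 2035-11-09 (Friday).
So the filing is due 2035-11-09.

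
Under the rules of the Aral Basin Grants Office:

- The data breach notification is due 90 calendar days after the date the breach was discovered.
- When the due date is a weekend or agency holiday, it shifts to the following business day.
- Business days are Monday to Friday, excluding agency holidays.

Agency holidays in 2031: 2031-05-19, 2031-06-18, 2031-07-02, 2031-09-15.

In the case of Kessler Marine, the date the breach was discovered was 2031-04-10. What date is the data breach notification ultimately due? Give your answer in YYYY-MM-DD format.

2031-07-09

From 2031-04-10, 90 calendar days later is 2031-07-09.
2031-07-09 falls on a Wednesday, which is a business day, so no adjustment is needed.
The final due date is 2031-07-09.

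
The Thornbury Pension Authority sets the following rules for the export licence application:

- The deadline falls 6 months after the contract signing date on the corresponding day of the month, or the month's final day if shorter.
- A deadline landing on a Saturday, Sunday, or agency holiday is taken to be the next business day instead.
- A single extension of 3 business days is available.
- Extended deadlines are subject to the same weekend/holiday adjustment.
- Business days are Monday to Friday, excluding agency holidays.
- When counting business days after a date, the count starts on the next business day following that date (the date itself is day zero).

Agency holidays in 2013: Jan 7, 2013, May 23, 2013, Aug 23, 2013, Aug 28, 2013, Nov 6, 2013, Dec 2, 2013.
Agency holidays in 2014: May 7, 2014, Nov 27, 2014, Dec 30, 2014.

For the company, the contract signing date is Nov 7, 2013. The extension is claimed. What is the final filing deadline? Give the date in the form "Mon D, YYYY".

6 months after Nov 7, 2013, on the same day of the month, is May 7, 2014.
May 7, 2014 is a listed holiday; the next business day is May 8, 2014 (Thursday).
Counting 3 further business days from May 8, 2014 reaches May 13, 2014.
May 13, 2014 falls on a Tuesday, which is a business day, so no adjustment is needed.
The final due date is May 13, 2014.

May 13, 2014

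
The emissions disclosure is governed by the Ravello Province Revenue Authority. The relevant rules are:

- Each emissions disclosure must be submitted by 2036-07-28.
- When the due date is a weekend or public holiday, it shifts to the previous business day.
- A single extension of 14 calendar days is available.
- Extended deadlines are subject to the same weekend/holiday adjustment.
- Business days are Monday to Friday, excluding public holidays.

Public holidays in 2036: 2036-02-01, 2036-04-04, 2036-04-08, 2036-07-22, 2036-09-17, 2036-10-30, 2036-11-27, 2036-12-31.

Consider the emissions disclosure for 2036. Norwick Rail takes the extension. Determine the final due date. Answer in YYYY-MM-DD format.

The stated deadline is 2036-07-28.
Since 2036-07-28 is a Monday and not a holiday, the date is unchanged.
With the 14-day extension, 2036-07-28 becomes 2036-08-11.
2036-08-11 falls on a Monday, which is a business day, so no adjustment is needed.
Final deadline: 2036-08-11.

2036-08-11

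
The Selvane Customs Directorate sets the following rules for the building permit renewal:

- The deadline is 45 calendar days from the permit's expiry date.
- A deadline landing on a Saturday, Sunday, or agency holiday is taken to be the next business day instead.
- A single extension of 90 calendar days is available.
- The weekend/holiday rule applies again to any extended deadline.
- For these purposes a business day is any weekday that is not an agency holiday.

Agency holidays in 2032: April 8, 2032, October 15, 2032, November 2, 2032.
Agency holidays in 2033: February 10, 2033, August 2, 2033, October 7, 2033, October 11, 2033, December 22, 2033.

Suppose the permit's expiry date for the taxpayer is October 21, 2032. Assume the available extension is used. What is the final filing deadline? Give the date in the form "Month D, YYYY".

March 7, 2033

Adding 45 calendar days to October 21, 2032 gives December 5, 2032.
December 5, 2032 falls on a Sunday. Rolling to the next business day gives December 6, 2032, a Monday.
Applying the 90-calendar-day extension: December 6, 2032 + 90 days = March 6, 2033.
March 6, 2033 is a Sunday; the next business day is March 7, 2033 (Monday).
So the filing is due March 7, 2033.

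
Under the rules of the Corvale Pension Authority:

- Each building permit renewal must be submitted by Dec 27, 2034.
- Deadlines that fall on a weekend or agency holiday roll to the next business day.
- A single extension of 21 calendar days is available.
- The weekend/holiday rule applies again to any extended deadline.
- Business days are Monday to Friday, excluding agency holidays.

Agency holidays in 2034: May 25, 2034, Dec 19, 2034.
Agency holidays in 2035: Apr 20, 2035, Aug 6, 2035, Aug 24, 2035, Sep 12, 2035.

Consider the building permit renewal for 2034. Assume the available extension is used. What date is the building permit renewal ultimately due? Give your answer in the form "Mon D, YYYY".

Jan 17, 2035

The statutory due date is Dec 27, 2034.
Dec 27, 2034 falls on a Wednesday, which is a business day, so no adjustment is needed.
The 21-calendar-day extension moves the deadline from Dec 27, 2034 to Jan 17, 2035.
Jan 17, 2035 falls on a Wednesday, which is a business day, so no adjustment is needed.
So the filing is due Jan 17, 2035.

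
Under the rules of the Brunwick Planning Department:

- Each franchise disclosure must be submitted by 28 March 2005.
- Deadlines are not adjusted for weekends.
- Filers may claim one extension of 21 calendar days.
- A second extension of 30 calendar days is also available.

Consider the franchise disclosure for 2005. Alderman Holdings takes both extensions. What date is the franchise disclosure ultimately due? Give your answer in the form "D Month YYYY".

18 May 2005

The statutory due date is 28 March 2005.
28 March 2005 is a Monday; no weekend or holiday adjustment applies.
Add the 21 calendar-day extension to 28 March 2005: 18 April 2005.
18 April 2005 is a Monday; no weekend or holiday adjustment applies.
Applying the 30-calendar-day extension: 18 April 2005 + 30 days = 18 May 2005.
18 May 2005 falls on a Wednesday. The rules make no weekend/holiday allowance, so it remains 18 May 2005.
The final due date is 18 May 2005.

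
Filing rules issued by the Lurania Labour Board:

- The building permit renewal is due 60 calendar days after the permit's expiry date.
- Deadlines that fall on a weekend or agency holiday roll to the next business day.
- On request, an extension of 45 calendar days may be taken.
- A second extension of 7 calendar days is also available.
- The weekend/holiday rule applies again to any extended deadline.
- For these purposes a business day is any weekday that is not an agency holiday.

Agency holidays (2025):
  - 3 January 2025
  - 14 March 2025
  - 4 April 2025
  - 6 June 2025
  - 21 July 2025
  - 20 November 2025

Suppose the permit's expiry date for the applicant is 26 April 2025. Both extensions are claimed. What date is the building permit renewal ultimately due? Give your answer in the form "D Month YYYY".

Adding 60 calendar days to 26 April 2025 gives 25 June 2025.
25 June 2025 (Wednesday) is already a business day.
With the 45-day extension, 25 June 2025 becomes 9 August 2025.
Because 9 August 2025 is a Saturday, the deadline becomes 11 August 2025 (Monday).
Add the 7 calendar-day extension to 11 August 2025: 18 August 2025.
18 August 2025 (Monday) is already a business day.
Final deadline: 18 August 2025.

18 August 2025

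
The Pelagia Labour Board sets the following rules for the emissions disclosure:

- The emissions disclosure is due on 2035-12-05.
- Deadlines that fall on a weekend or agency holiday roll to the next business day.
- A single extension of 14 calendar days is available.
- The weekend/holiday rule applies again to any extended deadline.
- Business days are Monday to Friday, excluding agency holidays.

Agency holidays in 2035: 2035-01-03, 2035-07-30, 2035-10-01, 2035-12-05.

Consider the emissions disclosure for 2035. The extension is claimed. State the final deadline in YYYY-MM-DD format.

2035-12-20

Start from the fixed due date, 2035-12-05.
2035-12-05 is a listed holiday, so it moves to the next business day, 2035-12-06 (Thursday).
Applying the 14-calendar-day extension: 2035-12-06 + 14 days = 2035-12-20.
2035-12-20 falls on a Thursday, which is a business day, so no adjustment is needed.
Final deadline: 2035-12-20.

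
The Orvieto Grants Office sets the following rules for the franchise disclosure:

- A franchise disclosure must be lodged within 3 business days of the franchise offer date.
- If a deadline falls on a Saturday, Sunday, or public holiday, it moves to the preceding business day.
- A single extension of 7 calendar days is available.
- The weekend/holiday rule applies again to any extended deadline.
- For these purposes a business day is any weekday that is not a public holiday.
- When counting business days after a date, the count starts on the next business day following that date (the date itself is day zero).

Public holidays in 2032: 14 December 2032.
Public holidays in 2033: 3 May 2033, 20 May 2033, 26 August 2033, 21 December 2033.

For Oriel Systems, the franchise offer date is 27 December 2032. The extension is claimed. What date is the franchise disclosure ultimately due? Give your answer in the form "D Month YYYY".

6 January 2033

3 business days after 27 December 2032, excluding weekends and holidays, is 30 December 2032.
30 December 2032 is a Thursday and not a listed holiday, so it stands.
With the 7-day extension, 30 December 2032 becomes 6 January 2033.
Since 6 January 2033 is a Thursday and not a holiday, the date is unchanged.
The final due date is 6 January 2033.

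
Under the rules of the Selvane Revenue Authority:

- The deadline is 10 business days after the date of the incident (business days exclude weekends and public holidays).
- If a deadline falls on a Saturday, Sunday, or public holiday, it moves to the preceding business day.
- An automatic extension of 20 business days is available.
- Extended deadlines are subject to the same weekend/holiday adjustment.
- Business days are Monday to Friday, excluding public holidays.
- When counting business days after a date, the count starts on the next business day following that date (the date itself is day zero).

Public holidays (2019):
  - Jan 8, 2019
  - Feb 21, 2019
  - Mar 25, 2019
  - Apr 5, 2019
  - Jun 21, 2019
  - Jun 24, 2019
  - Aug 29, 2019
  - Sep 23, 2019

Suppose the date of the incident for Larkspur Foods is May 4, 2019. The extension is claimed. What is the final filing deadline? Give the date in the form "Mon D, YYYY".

Jun 14, 2019

Counting 10 business days after May 4, 2019 (skipping weekends and listed holidays) reaches May 17, 2019.
May 17, 2019 (Friday) is already a business day.
The 20-business-day extension runs from May 17, 2019 to Jun 14, 2019.
Jun 14, 2019 is a Friday and not a listed holiday, so it stands.
Final deadline: Jun 14, 2019.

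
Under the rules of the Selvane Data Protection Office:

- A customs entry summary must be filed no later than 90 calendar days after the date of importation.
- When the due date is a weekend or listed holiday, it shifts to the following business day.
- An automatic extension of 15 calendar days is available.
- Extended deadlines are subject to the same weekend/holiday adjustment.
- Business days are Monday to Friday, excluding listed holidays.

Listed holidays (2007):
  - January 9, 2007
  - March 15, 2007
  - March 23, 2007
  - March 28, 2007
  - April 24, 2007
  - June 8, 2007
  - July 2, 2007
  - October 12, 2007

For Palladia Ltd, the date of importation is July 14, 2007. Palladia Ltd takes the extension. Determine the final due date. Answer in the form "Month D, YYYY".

October 30, 2007

Adding 90 calendar days to July 14, 2007 gives October 12, 2007.
October 12, 2007 is a listed holiday; the next business day is October 15, 2007 (Monday).
Add the 15 calendar-day extension to October 15, 2007: October 30, 2007.
Since October 30, 2007 is a Tuesday and not a holiday, the date is unchanged.
Final deadline: October 30, 2007.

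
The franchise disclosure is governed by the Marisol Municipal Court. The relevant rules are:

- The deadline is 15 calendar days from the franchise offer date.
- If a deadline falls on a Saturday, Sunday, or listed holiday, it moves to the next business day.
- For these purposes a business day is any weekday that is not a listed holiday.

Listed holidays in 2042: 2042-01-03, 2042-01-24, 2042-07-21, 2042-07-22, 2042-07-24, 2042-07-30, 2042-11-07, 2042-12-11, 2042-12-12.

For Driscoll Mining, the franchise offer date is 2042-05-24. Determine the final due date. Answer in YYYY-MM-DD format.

2042-06-09

Trigger date 2042-05-24 + 15 calendar days = 2042-06-08.
2042-06-08 is a Sunday; the next business day is 2042-06-09 (Monday).
Deadline: 2042-06-09.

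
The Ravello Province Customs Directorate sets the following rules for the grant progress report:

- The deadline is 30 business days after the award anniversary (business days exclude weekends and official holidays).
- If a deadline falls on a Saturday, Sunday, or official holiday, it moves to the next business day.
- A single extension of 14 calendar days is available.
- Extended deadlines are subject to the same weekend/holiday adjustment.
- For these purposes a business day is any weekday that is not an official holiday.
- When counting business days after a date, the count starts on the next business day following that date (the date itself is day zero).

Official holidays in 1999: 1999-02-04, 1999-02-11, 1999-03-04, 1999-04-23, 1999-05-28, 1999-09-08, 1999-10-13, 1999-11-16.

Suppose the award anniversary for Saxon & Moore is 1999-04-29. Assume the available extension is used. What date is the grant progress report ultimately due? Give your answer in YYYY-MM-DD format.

1999-06-25

Starting the day after 1999-04-29 and counting 30 business days lands on 1999-06-11.
Since 1999-06-11 is a Friday and not a holiday, the date is unchanged.
Add the 14 calendar-day extension to 1999-06-11: 1999-06-25.
1999-06-25 falls on a Friday, which is a business day, so no adjustment is needed.
The final due date is 1999-06-25.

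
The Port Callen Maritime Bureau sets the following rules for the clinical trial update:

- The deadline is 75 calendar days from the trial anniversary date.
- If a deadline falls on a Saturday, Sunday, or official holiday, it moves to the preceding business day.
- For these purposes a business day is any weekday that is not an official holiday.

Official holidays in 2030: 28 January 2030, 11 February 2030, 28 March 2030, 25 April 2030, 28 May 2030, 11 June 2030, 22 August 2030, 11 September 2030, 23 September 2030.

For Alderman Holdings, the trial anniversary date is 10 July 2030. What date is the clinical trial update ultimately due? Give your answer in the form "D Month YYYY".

20 September 2030

Adding 75 calendar days to 10 July 2030 gives 23 September 2030.
23 September 2030 is a listed holiday, so it moves to the preceding business day, 20 September 2030 (Friday).
Deadline: 20 September 2030.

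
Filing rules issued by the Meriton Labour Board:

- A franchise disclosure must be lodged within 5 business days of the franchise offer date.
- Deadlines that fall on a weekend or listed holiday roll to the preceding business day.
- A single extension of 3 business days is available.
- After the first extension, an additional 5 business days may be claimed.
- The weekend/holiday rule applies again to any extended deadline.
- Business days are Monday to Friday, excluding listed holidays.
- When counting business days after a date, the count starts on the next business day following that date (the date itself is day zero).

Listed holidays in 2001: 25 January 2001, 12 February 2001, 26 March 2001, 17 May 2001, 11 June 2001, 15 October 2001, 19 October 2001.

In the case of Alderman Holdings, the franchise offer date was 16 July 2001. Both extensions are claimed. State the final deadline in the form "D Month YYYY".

5 business days after 16 July 2001, excluding weekends and holidays, is 23 July 2001.
23 July 2001 (Monday) is already a business day.
Counting 3 further business days from 23 July 2001 reaches 26 July 2001.
Since 26 July 2001 is a Thursday and not a holiday, the date is unchanged.
The 5-business-day extension runs from 26 July 2001 to 2 August 2001.
2 August 2001 is a Thursday and not a listed holiday, so it stands.
Final deadline: 2 August 2001.

2 August 2001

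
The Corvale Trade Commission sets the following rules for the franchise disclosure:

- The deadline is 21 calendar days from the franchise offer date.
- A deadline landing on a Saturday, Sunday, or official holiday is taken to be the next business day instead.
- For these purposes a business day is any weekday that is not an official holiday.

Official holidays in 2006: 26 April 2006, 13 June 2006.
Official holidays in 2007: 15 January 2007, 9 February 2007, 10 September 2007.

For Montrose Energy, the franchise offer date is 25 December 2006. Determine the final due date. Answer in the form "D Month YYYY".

Trigger date 25 December 2006 + 21 calendar days = 15 January 2007.
15 January 2007 is a listed holiday; the next business day is 16 January 2007 (Tuesday).
The final due date is 16 January 2007.

16 January 2007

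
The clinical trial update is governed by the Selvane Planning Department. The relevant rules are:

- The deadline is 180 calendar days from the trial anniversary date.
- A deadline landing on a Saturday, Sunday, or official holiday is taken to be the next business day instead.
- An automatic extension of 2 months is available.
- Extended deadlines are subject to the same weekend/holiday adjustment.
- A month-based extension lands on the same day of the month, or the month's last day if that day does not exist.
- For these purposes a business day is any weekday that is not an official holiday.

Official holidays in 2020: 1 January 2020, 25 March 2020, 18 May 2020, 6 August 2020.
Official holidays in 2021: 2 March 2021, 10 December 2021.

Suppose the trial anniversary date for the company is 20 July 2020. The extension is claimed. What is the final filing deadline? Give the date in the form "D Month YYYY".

18 March 2021

Trigger date 20 July 2020 + 180 calendar days = 16 January 2021.
16 January 2021 is a Saturday, so it moves to the next business day, 18 January 2021 (Monday).
Add 2 months to 18 January 2021: 18 March 2021.
18 March 2021 falls on a Thursday, which is a business day, so no adjustment is needed.
So the filing is due 18 March 2021.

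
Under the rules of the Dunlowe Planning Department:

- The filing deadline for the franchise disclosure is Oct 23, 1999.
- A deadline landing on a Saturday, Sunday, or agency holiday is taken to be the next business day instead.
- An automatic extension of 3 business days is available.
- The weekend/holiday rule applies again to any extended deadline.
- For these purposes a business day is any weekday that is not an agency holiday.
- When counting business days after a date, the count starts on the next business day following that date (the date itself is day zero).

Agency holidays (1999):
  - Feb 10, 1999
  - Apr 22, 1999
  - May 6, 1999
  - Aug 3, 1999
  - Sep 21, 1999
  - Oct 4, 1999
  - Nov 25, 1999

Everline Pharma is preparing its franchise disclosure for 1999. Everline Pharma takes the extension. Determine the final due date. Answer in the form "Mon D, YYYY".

Oct 28, 1999

The statutory due date is Oct 23, 1999.
Because Oct 23, 1999 is a Saturday, the deadline becomes Oct 25, 1999 (Monday).
Counting 3 further business days from Oct 25, 1999 reaches Oct 28, 1999.
Oct 28, 1999 (Thursday) is already a business day.
Final deadline: Oct 28, 1999.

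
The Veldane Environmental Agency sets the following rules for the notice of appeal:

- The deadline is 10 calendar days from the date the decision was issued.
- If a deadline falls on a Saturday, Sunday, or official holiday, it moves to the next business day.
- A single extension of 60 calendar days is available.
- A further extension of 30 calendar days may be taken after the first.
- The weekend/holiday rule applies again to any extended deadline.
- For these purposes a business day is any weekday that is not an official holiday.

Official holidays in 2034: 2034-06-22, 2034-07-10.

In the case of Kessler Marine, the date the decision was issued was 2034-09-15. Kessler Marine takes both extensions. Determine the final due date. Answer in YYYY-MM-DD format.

Adding 10 calendar days to 2034-09-15 gives 2034-09-25.
2034-09-25 falls on a Monday, which is a business day, so no adjustment is needed.
Add the 60 calendar-day extension to 2034-09-25: 2034-11-24.
Since 2034-11-24 is a Friday and not a holiday, the date is unchanged.
Applying the 30-calendar-day extension: 2034-11-24 + 30 days = 2034-12-24.
2034-12-24 is a Sunday, so it moves to the next business day, 2034-12-25 (Monday).
Deadline: 2034-12-25.

2034-12-25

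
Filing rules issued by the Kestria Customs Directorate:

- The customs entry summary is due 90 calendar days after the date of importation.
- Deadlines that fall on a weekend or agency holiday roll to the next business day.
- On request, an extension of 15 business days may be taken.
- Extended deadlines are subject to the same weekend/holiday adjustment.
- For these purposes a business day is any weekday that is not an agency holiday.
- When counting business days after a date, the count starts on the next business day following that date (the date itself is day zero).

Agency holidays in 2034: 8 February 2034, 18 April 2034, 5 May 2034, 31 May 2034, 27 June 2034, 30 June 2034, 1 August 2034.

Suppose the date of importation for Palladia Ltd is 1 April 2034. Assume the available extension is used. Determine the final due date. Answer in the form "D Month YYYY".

24 July 2034

90 calendar days after 1 April 2034 is 30 June 2034.
30 June 2034 is a listed holiday, so it moves to the next business day, 3 July 2034 (Monday).
The 15-business-day extension runs from 3 July 2034 to 24 July 2034.
Since 24 July 2034 is a Monday and not a holiday, the date is unchanged.
Deadline: 24 July 2034.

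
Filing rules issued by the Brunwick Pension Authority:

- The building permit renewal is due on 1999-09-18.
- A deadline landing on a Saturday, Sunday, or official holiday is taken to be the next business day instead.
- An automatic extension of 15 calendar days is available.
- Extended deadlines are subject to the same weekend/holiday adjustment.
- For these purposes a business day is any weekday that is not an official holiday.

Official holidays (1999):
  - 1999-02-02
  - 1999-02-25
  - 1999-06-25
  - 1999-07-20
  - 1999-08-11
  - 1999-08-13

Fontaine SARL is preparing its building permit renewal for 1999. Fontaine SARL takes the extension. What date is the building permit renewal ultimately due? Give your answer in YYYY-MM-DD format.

1999-10-05

The statutory due date is 1999-09-18.
Because 1999-09-18 is a Saturday, the deadline becomes 1999-09-20 (Monday).
The 15-calendar-day extension moves the deadline from 1999-09-20 to 1999-10-05.
Since 1999-10-05 is a Tuesday and not a holiday, the date is unchanged.
The final due date is 1999-10-05.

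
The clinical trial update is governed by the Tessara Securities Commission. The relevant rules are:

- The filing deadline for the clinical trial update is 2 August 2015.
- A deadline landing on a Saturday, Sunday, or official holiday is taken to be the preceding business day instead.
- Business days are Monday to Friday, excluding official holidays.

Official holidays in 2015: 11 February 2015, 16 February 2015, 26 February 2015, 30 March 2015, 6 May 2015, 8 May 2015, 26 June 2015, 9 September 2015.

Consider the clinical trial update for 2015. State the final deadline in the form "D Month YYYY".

The stated deadline is 2 August 2015.
2 August 2015 is a Sunday; the preceding business day is 31 July 2015 (Friday).
Deadline: 31 July 2015.

31 July 2015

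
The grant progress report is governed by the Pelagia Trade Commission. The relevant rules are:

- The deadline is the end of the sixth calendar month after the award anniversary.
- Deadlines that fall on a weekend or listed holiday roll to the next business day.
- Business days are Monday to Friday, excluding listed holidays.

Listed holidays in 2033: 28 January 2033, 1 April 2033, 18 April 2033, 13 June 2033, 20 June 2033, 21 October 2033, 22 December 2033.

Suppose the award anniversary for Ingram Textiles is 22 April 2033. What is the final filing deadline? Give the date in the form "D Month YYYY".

The sixth month after 22 April 2033 is October 2033, whose last day is 31 October 2033.
31 October 2033 (Monday) is already a business day.
The final due date is 31 October 2033.

31 October 2033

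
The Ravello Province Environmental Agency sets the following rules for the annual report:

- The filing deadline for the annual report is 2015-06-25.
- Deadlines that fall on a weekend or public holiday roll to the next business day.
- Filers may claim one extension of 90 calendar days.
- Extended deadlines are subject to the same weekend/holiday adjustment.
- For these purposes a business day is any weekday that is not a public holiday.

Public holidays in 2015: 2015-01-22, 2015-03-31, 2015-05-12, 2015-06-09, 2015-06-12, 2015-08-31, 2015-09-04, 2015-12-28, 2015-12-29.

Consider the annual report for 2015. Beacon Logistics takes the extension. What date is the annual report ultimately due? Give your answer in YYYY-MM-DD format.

Start from the fixed due date, 2015-06-25.
2015-06-25 falls on a Thursday, which is a business day, so no adjustment is needed.
With the 90-day extension, 2015-06-25 becomes 2015-09-23.
Since 2015-09-23 is a Wednesday and not a holiday, the date is unchanged.
So the filing is due 2015-09-23.

2015-09-23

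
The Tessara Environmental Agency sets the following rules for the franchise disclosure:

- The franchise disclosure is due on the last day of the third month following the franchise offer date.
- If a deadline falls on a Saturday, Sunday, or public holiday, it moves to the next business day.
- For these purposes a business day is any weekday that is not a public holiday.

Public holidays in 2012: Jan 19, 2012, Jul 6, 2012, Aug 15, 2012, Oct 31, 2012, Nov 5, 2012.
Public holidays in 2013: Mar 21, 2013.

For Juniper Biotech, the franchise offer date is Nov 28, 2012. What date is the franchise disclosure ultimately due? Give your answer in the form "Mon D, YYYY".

Feb 28, 2013

3 months after Nov 28, 2012 is February 2013; that month ends on Feb 28, 2013.
Feb 28, 2013 is a Thursday and not a listed holiday, so it stands.
Final deadline: Feb 28, 2013.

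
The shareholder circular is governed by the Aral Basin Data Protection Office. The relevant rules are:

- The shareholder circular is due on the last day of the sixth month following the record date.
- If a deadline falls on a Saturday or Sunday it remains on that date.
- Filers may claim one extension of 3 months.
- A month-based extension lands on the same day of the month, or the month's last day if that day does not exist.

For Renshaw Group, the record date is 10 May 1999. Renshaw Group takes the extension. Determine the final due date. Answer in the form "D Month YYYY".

29 February 2000

6 months after 10 May 1999 falls in November 1999; the last day of that month is 30 November 1999.
No adjustment is made for weekends or holidays, so 30 November 1999 stands.
Add 3 months to 30 November 1999: 29 February 2000 (day 30 does not exist in February, so the month's last day is used).
29 February 2000 is a Tuesday; no weekend or holiday adjustment applies.
Deadline: 29 February 2000.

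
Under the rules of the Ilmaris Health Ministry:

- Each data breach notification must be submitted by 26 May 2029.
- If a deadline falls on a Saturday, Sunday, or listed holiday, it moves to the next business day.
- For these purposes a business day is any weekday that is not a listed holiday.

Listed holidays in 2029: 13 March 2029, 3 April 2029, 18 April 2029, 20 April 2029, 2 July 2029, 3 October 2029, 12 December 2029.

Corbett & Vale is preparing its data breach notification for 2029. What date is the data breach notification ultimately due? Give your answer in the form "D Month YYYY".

The stated deadline is 26 May 2029.
26 May 2029 is a Saturday, so it moves to the next business day, 28 May 2029 (Monday).
The final due date is 28 May 2029.

28 May 2029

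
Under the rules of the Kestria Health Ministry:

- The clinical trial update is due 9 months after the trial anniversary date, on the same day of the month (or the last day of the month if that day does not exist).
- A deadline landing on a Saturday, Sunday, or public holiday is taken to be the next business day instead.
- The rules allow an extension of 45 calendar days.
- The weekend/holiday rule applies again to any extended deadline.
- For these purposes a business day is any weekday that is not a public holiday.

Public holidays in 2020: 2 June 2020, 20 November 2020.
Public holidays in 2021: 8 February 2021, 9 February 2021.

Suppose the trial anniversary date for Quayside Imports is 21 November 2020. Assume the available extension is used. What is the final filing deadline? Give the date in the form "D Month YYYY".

7 October 2021

9 months from 21 November 2020 is 21 August 2021.
21 August 2021 is a Saturday, so it moves to the next business day, 23 August 2021 (Monday).
Applying the 45-calendar-day extension: 23 August 2021 + 45 days = 7 October 2021.
Since 7 October 2021 is a Thursday and not a holiday, the date is unchanged.
The final due date is 7 October 2021.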